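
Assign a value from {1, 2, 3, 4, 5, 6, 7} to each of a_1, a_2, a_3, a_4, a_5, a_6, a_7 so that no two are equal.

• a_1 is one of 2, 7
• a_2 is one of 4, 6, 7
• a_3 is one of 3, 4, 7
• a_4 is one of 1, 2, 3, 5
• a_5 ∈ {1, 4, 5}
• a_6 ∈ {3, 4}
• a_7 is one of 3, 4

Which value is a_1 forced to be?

2

Among the 7 variables, 6 fits only a_2 (and all 7 values in {1, 2, 3, 4, 5, 6, 7} must be used), so a_2 = 6.
The 2 variables a_6 and a_7 are confined to {3, 4}, which locks those values in; drop them from a_3, a_4, a_5.
a_3's domain is down to {7}, so a_3 = 7. Remove 7 from a_1.
So a_1 = 2.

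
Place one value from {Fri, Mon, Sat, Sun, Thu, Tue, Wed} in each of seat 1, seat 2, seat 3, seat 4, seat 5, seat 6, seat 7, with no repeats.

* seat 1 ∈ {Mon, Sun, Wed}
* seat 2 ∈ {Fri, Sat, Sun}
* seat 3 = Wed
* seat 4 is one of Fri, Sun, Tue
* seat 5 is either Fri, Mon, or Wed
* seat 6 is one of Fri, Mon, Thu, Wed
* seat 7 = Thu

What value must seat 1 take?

seat 3 has just one choice, so seat 3 = Wed. Strike Wed from seat 1, seat 5, seat 6.
That leaves seat 7 = Thu. So seat 6 can't be Thu.
The 5 still-open variables together cover exactly {Fri, Mon, Sat, Sun, Tue} — 5 values for 5 variables — and Sat appears only in seat 2's list, so seat 2 = Sat.
The 4 still-open variables together cover exactly {Fri, Mon, Sun, Tue} — 4 values for 4 variables — and Tue appears only in seat 4's list, so seat 4 = Tue.
Among the 3 still-open variables, Sun fits only seat 1 (and all 3 values in {Fri, Mon, Sun} must be used), so seat 1 = Sun.

Sun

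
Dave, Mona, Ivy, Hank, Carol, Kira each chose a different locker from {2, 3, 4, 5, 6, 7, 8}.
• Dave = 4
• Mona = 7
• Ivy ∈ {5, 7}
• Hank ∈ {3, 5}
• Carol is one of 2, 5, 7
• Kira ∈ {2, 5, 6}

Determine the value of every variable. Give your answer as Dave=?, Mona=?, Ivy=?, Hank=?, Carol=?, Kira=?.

Dave must be 4 (only option left).
That leaves Mona = 7. Remove 7 from Ivy, Carol.
Ivy has just one choice, so Ivy = 5. Eliminate 5 elsewhere: Hank, Carol, Kira.
Hank's domain is down to {3}, so Hank = 3.
Carol's domain is down to {2}, so Carol = 2. Strike 2 from Kira.
Kira must be 6 (only option left).

Dave=4, Mona=7, Ivy=5, Hank=3, Carol=2, Kira=6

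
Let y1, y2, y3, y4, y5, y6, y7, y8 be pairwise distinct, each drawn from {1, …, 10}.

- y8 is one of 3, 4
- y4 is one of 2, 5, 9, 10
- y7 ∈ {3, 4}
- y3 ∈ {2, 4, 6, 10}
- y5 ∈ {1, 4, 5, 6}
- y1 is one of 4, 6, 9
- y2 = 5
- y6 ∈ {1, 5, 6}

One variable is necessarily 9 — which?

y2 has just one choice, so y2 = 5. Strike 5 from y4, y5, y6.
y7 and y8 between them cover only {3, 4} — a naked pair. Remove those values from y1, y3, y5.
y5 and y6 between them cover only {1, 6} — a naked pair. Remove those values from y1, y3.
So 9 goes to y1.

y1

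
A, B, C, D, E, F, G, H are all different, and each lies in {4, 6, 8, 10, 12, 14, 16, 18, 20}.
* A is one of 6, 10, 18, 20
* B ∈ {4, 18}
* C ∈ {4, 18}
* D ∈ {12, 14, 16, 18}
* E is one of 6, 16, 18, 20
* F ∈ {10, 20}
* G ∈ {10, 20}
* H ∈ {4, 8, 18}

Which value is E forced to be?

The 2 variables B and C are confined to {4, 18}, which locks those values in; drop them from A, D, E, H.
H has just one choice, so H = 8.
The 2 variables F and G are confined to {10, 20}, which locks those values in; drop them from A, E.
A must be 6 (only option left). Strike 6 from E.
So E = 16.

16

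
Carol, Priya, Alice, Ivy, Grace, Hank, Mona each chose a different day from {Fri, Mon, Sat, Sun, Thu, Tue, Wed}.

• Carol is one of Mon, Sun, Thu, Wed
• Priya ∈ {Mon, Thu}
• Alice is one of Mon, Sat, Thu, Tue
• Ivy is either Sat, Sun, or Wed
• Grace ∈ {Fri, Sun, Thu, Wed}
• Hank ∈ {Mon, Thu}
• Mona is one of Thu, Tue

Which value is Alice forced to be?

Sat

Among the 7 variables, Fri fits only Grace (and all 7 values in {Fri, Mon, Sat, Sun, Thu, Tue, Wed} must be used), so Grace = Fri.
Priya and Hank share exactly the 2 values {Mon, Thu}; by pigeonhole those values go to them, so strike Mon, Thu from Carol, Alice, Mona.
Mona has just one choice, so Mona = Tue. So Alice can't be Tue.
So Alice = Sat.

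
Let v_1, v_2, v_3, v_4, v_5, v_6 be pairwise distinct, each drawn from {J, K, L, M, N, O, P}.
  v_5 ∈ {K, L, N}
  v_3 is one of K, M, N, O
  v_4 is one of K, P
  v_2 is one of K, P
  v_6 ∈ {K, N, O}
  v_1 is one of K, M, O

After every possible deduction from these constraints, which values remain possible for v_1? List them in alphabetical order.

M, O

The 6 variables together cover exactly {K, L, M, N, O, P} — 6 values for 6 variables — and L appears only in v_5's list, so v_5 = L.
v_2 and v_4 between them cover only {K, P} — a naked pair. Remove those values from v_1, v_3, v_6.
No further eliminations apply; v_1 can still be any of M, O.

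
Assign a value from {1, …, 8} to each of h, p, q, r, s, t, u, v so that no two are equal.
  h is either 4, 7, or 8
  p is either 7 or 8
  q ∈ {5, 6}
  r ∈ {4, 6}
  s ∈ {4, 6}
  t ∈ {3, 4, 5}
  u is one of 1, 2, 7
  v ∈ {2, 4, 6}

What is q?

5

The 8 variables together cover exactly {1, 2, 3, 4, 5, 6, 7, 8} — 8 values for 8 variables — and 1 appears only in u's list, so u = 1.
The 7 still-open variables draw from only 7 values {2, 3, 4, 5, 6, 7, 8}, so each is used; only v can be 2, hence v = 2.
The 6 still-open variables draw from only 6 values {3, 4, 5, 6, 7, 8}, so each is used; only t can be 3, hence t = 3.
The 5 still-open variables draw from only 5 values {4, 5, 6, 7, 8}, so each is used; only q can be 5, hence q = 5.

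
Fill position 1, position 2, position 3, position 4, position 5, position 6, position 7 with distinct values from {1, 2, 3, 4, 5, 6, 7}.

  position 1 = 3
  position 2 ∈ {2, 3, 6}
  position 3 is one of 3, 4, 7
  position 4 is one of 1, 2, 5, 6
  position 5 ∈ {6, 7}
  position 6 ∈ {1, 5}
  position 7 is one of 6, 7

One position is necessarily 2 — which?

position 2

position 1 has just one choice, so position 1 = 3. Strike 3 from position 2, position 3.
The 6 still-open variables draw from only 6 values {1, 2, 4, 5, 6, 7}, so each is used; only position 3 can be 4, hence position 3 = 4.
The 2 variables position 5 and position 7 are confined to {6, 7}, which locks those values in; drop them from position 2, position 4.
So 2 goes to position 2.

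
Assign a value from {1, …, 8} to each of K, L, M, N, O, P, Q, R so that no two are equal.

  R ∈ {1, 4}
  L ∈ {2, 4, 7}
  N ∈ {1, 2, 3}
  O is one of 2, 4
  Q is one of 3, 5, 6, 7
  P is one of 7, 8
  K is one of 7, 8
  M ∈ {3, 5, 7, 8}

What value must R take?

1

The 8 variables draw from only 8 values {1, 2, 3, 4, 5, 6, 7, 8}, so each is used; only Q can be 6, hence Q = 6.
Among the 7 still-open variables, 5 fits only M (and all 7 values in {1, 2, 3, 4, 5, 7, 8} must be used), so M = 5.
Among the 6 still-open variables, 3 fits only N (and all 6 values in {1, 2, 3, 4, 7, 8} must be used), so N = 3.
The 5 still-open variables together cover exactly {1, 2, 4, 7, 8} — 5 values for 5 variables — and 1 appears only in R's list, so R = 1.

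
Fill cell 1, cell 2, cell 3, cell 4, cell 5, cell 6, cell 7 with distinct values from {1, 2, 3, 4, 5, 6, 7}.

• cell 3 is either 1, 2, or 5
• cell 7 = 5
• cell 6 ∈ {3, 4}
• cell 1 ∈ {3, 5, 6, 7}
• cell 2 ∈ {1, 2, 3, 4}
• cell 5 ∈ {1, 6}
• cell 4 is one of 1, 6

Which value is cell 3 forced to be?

2

cell 7 must be 5 (only option left). Remove 5 from cell 1, cell 3.
Among the 6 still-open variables, 7 fits only cell 1 (and all 6 values in {1, 2, 3, 4, 6, 7} must be used), so cell 1 = 7.
The 2 variables cell 4 and cell 5 are confined to {1, 6}, which locks those values in; drop them from cell 2, cell 3.
So cell 3 = 2.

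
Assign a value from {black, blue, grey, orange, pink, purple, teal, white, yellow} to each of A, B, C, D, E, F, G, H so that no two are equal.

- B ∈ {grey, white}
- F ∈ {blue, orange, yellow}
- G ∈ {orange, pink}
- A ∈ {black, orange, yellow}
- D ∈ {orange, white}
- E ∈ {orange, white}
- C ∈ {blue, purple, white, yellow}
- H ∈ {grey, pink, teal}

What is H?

teal

The 2 variables D and E are confined to {orange, white}, which locks those values in; drop them from A, B, C, F, G.
That leaves B = grey. Remove grey from H.
G must be pink (only option left). Strike pink from H.
So H = teal.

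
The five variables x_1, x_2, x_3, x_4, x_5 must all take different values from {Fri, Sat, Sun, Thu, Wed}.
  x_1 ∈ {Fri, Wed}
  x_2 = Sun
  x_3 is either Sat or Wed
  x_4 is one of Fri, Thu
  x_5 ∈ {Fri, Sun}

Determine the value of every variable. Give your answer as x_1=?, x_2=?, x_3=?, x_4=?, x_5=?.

x_1=Wed, x_2=Sun, x_3=Sat, x_4=Thu, x_5=Fri

x_2 must be Sun (only option left). So x_5 can't be Sun.
x_5's domain is down to {Fri}, so x_5 = Fri. Remove Fri from x_1, x_4.
That leaves x_1 = Wed. Eliminate Wed elsewhere: x_3.
That leaves x_3 = Sat.
x_4's domain is down to {Thu}, so x_4 = Thu.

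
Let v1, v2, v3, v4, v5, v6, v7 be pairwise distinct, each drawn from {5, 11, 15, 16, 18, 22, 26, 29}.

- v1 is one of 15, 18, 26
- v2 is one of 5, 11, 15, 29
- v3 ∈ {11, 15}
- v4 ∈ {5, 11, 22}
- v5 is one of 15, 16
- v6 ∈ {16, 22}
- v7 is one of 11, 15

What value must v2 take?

29

v3 and v7 share exactly the 2 values {11, 15}; by pigeonhole those values go to them, so strike 11, 15 from v1, v2, v4, v5.
That leaves v5 = 16. Strike 16 from v6.
v6 must be 22 (only option left). Remove 22 from v4.
v4's domain is down to {5}, so v4 = 5. Eliminate 5 elsewhere: v2.
So v2 = 29.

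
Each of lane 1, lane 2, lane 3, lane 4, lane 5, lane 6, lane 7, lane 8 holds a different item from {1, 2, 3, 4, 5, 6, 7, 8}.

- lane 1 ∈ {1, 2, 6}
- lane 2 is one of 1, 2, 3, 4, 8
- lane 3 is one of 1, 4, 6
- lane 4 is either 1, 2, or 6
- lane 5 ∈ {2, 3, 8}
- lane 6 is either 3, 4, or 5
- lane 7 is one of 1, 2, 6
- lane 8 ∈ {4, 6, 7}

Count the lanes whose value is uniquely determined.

3

The 8 variables draw from only 8 values {1, 2, 3, 4, 5, 6, 7, 8}, so each is used; only lane 6 can be 5, hence lane 6 = 5.
The 7 still-open variables together cover exactly {1, 2, 3, 4, 6, 7, 8} — 7 values for 7 variables — and 7 appears only in lane 8's list, so lane 8 = 7.
The 3 variables lane 1, lane 4, lane 7 are confined to {1, 2, 6}, which locks those values in; drop them from lane 2, lane 3, lane 5.
That leaves lane 3 = 4. Strike 4 from lane 2.
Determined: lane 3=4, lane 6=5, lane 8=7. The other lanes each still have more than one consistent value. That makes 3.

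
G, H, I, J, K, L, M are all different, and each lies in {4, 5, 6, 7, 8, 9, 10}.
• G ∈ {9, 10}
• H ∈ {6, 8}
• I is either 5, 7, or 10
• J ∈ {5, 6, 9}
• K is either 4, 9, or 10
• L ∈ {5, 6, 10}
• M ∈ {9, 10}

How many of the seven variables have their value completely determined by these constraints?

The 7 variables together cover exactly {4, 5, 6, 7, 8, 9, 10} — 7 values for 7 variables — and 4 appears only in K's list, so K = 4.
Among the 6 still-open variables, 7 fits only I (and all 6 values in {5, 6, 7, 8, 9, 10} must be used), so I = 7.
The 5 still-open variables draw from only 5 values {5, 6, 8, 9, 10}, so each is used; only H can be 8, hence H = 8.
G and M between them cover only {9, 10} — a naked pair. Remove those values from J, L.
Determined: H=8, I=7, K=4. The other variables each still have more than one consistent value. That makes 3.

3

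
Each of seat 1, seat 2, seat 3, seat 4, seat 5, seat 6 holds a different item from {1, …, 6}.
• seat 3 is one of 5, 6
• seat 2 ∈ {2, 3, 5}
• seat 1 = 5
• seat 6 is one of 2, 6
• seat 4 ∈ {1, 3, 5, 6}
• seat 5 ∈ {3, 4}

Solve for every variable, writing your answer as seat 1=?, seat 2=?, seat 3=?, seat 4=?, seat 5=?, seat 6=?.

seat 1=5, seat 2=3, seat 3=6, seat 4=1, seat 5=4, seat 6=2

seat 1 has just one choice, so seat 1 = 5. Strike 5 from seat 2, seat 3, seat 4.
That leaves seat 3 = 6. Strike 6 from seat 4, seat 6.
seat 6 must be 2 (only option left). Strike 2 from seat 2.
seat 2's domain is down to {3}, so seat 2 = 3. Strike 3 from seat 4, seat 5.
seat 4's domain is down to {1}, so seat 4 = 1.
seat 5 has just one choice, so seat 5 = 4.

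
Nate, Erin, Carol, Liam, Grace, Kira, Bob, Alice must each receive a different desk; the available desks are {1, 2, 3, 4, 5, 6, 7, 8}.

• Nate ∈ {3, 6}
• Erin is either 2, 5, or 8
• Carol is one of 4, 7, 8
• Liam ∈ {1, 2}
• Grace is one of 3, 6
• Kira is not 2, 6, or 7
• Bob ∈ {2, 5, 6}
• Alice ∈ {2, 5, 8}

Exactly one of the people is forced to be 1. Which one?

Liam

The 8 variables draw from only 8 values {1, 2, 3, 4, 5, 6, 7, 8}, so each is used; only Carol can be 7, hence Carol = 7.
Among the 7 still-open variables, 4 fits only Kira (and all 7 values in {1, 2, 3, 4, 5, 6, 8} must be used), so Kira = 4.
The 6 still-open variables together cover exactly {1, 2, 3, 5, 6, 8} — 6 values for 6 variables — and 1 appears only in Liam's list, so Liam = 1.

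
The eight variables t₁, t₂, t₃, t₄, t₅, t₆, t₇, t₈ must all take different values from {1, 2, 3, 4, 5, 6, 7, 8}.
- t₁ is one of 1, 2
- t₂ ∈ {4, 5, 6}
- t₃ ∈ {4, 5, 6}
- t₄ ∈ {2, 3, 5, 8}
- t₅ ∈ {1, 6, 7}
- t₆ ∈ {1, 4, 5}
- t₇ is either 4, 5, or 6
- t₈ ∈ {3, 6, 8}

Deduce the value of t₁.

2

The 8 variables together cover exactly {1, 2, 3, 4, 5, 6, 7, 8} — 8 values for 8 variables — and 7 appears only in t₅'s list, so t₅ = 7.
The 3 variables t₂, t₃, t₇ are confined to {4, 5, 6}, which locks those values in; drop them from t₄, t₆, t₈.
t₆ has just one choice, so t₆ = 1. So t₁ can't be 1.
So t₁ = 2.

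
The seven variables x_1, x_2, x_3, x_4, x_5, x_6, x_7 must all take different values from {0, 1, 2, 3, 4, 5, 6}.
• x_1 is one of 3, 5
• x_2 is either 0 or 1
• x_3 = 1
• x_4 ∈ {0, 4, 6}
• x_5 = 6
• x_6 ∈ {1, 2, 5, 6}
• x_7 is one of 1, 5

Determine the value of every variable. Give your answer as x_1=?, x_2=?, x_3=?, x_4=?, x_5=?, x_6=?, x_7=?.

x_1=3, x_2=0, x_3=1, x_4=4, x_5=6, x_6=2, x_7=5

x_3 must be 1 (only option left). So x_2, x_6, x_7 can't be 1.
That leaves x_5 = 6. Strike 6 from x_4, x_6.
x_7 has just one choice, so x_7 = 5. Strike 5 from x_1, x_6.
x_1 must be 3 (only option left).
That leaves x_2 = 0. Remove 0 from x_4.
That leaves x_4 = 4.
x_6's domain is down to {2}, so x_6 = 2.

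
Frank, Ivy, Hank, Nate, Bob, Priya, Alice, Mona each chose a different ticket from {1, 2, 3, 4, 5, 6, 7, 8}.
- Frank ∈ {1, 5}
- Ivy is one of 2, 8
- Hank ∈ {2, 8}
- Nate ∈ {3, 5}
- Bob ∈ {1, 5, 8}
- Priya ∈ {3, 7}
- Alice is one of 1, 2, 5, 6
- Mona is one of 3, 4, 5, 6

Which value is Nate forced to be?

3

Among the 8 variables, 4 fits only Mona (and all 8 values in {1, 2, 3, 4, 5, 6, 7, 8} must be used), so Mona = 4.
The 7 still-open variables draw from only 7 values {1, 2, 3, 5, 6, 7, 8}, so each is used; only Alice can be 6, hence Alice = 6.
Among the 6 still-open variables, 7 fits only Priya (and all 6 values in {1, 2, 3, 5, 7, 8} must be used), so Priya = 7.
The 5 still-open variables draw from only 5 values {1, 2, 3, 5, 8}, so each is used; only Nate can be 3, hence Nate = 3.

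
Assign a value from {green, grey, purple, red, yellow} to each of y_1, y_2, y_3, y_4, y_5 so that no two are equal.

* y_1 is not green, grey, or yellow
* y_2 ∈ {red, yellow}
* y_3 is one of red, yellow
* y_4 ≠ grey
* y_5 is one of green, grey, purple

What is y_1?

Among the 5 variables, grey fits only y_5 (and all 5 values in {green, grey, purple, red, yellow} must be used), so y_5 = grey.
The 4 still-open variables draw from only 4 values {green, purple, red, yellow}, so each is used; only y_4 can be green, hence y_4 = green.
The 3 still-open variables together cover exactly {purple, red, yellow} — 3 values for 3 variables — and purple appears only in y_1's list, so y_1 = purple.

purple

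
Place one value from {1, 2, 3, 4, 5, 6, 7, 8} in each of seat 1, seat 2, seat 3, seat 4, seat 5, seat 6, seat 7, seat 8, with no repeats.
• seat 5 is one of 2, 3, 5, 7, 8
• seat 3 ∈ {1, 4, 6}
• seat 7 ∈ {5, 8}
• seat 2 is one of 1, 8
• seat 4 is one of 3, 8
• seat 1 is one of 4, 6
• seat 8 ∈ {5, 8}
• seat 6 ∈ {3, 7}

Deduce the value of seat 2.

Among the 8 variables, 2 fits only seat 5 (and all 8 values in {1, 2, 3, 4, 5, 6, 7, 8} must be used), so seat 5 = 2.
Among the 7 still-open variables, 7 fits only seat 6 (and all 7 values in {1, 3, 4, 5, 6, 7, 8} must be used), so seat 6 = 7.
Among the 6 still-open variables, 3 fits only seat 4 (and all 6 values in {1, 3, 4, 5, 6, 8} must be used), so seat 4 = 3.
seat 7 and seat 8 between them cover only {5, 8} — a naked pair. Remove those values from seat 2.
So seat 2 = 1.

1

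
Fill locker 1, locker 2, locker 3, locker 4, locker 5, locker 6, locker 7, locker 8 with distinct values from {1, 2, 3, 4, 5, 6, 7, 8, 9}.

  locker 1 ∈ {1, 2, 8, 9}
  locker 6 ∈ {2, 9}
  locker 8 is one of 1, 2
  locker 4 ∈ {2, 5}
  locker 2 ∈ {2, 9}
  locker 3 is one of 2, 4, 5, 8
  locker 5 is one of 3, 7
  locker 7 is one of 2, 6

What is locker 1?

locker 2 and locker 6 share exactly the 2 values {2, 9}; by pigeonhole those values go to them, so strike 2, 9 from locker 1, locker 3, locker 4, locker 7, locker 8.
locker 4 must be 5 (only option left). Eliminate 5 elsewhere: locker 3.
locker 7 has just one choice, so locker 7 = 6.
locker 8 must be 1 (only option left). So locker 1 can't be 1.
So locker 1 = 8.

8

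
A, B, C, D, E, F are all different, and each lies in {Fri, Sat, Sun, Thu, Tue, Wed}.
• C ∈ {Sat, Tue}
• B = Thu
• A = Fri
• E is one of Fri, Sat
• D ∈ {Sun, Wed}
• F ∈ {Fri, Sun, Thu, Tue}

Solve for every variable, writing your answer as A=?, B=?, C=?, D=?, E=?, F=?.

A=Fri, B=Thu, C=Tue, D=Wed, E=Sat, F=Sun

A's domain is down to {Fri}, so A = Fri. Strike Fri from E, F.
B must be Thu (only option left). Eliminate Thu elsewhere: F.
E must be Sat (only option left). Strike Sat from C.
That leaves C = Tue. Remove Tue from F.
That leaves F = Sun. So D can't be Sun.
That leaves D = Wed.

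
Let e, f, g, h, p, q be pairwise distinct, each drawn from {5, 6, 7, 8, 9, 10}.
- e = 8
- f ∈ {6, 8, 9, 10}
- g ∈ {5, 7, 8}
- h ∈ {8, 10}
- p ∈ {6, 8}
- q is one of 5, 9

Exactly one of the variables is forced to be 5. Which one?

e must be 8 (only option left). Strike 8 from f, g, h, p.
That leaves h = 10. So f can't be 10.
p must be 6 (only option left). Remove 6 from f.
f has just one choice, so f = 9. Eliminate 9 elsewhere: q.
So 5 goes to q.

q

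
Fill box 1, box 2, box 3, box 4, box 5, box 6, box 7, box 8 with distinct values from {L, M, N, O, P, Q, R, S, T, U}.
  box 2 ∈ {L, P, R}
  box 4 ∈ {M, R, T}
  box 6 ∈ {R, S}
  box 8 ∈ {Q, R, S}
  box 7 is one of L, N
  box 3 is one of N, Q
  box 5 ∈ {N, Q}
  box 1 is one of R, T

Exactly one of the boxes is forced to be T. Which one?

box 1

Among the 8 variables, M fits only box 4 (and all 8 values in {L, M, N, P, Q, R, S, T} must be used), so box 4 = M.
Among the 7 still-open variables, P fits only box 2 (and all 7 values in {L, N, P, Q, R, S, T} must be used), so box 2 = P.
The 6 still-open variables together cover exactly {L, N, Q, R, S, T} — 6 values for 6 variables — and L appears only in box 7's list, so box 7 = L.
The 5 still-open variables together cover exactly {N, Q, R, S, T} — 5 values for 5 variables — and T appears only in box 1's list, so box 1 = T.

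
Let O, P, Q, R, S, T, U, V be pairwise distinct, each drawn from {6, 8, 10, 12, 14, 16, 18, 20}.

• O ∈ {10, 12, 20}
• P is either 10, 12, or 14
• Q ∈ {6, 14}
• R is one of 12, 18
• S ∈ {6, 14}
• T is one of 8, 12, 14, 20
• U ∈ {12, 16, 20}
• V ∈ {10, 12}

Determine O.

Among the 8 variables, 8 fits only T (and all 8 values in {6, 8, 10, 12, 14, 16, 18, 20} must be used), so T = 8.
The 7 still-open variables draw from only 7 values {6, 10, 12, 14, 16, 18, 20}, so each is used; only U can be 16, hence U = 16.
The 6 still-open variables draw from only 6 values {6, 10, 12, 14, 18, 20}, so each is used; only R can be 18, hence R = 18.
The 5 still-open variables draw from only 5 values {6, 10, 12, 14, 20}, so each is used; only O can be 20, hence O = 20.

20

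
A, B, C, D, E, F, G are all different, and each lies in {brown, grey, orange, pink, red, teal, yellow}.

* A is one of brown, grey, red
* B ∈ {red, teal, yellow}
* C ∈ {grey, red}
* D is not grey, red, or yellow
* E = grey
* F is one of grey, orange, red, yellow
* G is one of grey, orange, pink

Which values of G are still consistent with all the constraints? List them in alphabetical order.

E's domain is down to {grey}, so E = grey. Remove grey from A, C, F, G.
That leaves C = red. Strike red from A, B, F.
A has just one choice, so A = brown. Eliminate brown elsewhere: D.
No further eliminations apply; G can still be any of orange, pink.

orange, pink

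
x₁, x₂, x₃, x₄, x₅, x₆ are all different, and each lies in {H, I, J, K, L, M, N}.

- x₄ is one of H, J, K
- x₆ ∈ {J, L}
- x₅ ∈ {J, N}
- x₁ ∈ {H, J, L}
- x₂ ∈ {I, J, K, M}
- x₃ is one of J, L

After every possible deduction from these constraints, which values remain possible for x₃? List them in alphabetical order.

J, L

x₃ and x₆ share exactly the 2 values {J, L}; by pigeonhole those values go to them, so strike J, L from x₁, x₂, x₄, x₅.
That leaves x₁ = H. Remove H from x₄.
x₄ has just one choice, so x₄ = K. So x₂ can't be K.
x₅ has just one choice, so x₅ = N.
No further eliminations apply; x₃ can still be any of J, L.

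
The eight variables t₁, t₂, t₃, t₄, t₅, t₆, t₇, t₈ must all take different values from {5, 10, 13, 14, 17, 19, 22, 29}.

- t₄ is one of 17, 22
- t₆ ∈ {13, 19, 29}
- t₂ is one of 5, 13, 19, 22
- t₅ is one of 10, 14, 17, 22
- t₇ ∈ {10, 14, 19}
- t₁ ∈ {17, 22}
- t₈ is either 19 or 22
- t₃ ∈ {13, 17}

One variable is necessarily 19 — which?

Among the 8 variables, 5 fits only t₂ (and all 8 values in {5, 10, 13, 14, 17, 19, 22, 29} must be used), so t₂ = 5.
The 7 still-open variables together cover exactly {10, 13, 14, 17, 19, 22, 29} — 7 values for 7 variables — and 29 appears only in t₆'s list, so t₆ = 29.
The 6 still-open variables together cover exactly {10, 13, 14, 17, 19, 22} — 6 values for 6 variables — and 13 appears only in t₃'s list, so t₃ = 13.
t₁ and t₄ between them cover only {17, 22} — a naked pair. Remove those values from t₅, t₈.
So 19 goes to t₈.

t₈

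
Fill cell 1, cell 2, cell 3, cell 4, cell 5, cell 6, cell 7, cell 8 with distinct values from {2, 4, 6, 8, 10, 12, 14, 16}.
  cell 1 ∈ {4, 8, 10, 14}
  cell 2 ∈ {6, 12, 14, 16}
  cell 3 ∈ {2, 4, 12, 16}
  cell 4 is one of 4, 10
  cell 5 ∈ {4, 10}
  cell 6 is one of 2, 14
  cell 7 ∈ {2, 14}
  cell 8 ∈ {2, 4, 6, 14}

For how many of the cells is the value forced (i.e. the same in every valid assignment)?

2

Among the 8 variables, 8 fits only cell 1 (and all 8 values in {2, 4, 6, 8, 10, 12, 14, 16} must be used), so cell 1 = 8.
cell 4 and cell 5 between them cover only {4, 10} — a naked pair. Remove those values from cell 3, cell 8.
cell 6 and cell 7 between them cover only {2, 14} — a naked pair. Remove those values from cell 2, cell 3, cell 8.
cell 8 has just one choice, so cell 8 = 6. Remove 6 from cell 2.
Determined: cell 1=8, cell 8=6. The other cells each still have more than one consistent value. That makes 2.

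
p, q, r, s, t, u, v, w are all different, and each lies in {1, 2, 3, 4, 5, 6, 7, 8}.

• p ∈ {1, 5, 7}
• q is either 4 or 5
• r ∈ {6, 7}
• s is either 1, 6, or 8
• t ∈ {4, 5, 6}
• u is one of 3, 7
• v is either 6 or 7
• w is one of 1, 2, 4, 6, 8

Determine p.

1

The 8 variables draw from only 8 values {1, 2, 3, 4, 5, 6, 7, 8}, so each is used; only w can be 2, hence w = 2.
The 7 still-open variables together cover exactly {1, 3, 4, 5, 6, 7, 8} — 7 values for 7 variables — and 3 appears only in u's list, so u = 3.
The 6 still-open variables together cover exactly {1, 4, 5, 6, 7, 8} — 6 values for 6 variables — and 8 appears only in s's list, so s = 8.
The 5 still-open variables together cover exactly {1, 4, 5, 6, 7} — 5 values for 5 variables — and 1 appears only in p's list, so p = 1.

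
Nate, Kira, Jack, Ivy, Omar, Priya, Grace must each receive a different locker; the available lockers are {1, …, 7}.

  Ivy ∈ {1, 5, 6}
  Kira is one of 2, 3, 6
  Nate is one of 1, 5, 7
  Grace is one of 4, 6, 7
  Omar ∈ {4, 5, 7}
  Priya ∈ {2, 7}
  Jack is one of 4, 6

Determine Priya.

2

The 7 variables draw from only 7 values {1, 2, 3, 4, 5, 6, 7}, so each is used; only Kira can be 3, hence Kira = 3.
The 6 still-open variables draw from only 6 values {1, 2, 4, 5, 6, 7}, so each is used; only Priya can be 2, hence Priya = 2.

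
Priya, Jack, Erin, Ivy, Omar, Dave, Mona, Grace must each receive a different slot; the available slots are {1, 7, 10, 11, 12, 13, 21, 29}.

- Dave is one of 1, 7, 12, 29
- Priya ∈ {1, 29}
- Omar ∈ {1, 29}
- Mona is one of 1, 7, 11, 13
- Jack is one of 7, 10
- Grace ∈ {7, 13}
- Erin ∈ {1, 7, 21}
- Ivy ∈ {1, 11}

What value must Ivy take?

The 8 variables draw from only 8 values {1, 7, 10, 11, 12, 13, 21, 29}, so each is used; only Jack can be 10, hence Jack = 10.
The 7 still-open variables draw from only 7 values {1, 7, 11, 12, 13, 21, 29}, so each is used; only Dave can be 12, hence Dave = 12.
The 6 still-open variables together cover exactly {1, 7, 11, 13, 21, 29} — 6 values for 6 variables — and 21 appears only in Erin's list, so Erin = 21.
Priya and Omar share exactly the 2 values {1, 29}; by pigeonhole those values go to them, so strike 1, 29 from Ivy, Mona.
So Ivy = 11.

11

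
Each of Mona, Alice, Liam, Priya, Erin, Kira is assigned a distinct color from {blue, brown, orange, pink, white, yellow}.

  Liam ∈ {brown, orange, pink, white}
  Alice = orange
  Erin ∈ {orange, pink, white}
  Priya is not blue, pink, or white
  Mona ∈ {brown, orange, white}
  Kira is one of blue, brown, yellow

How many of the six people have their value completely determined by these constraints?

Alice's domain is down to {orange}, so Alice = orange. So Mona, Liam, Priya, Erin can't be orange.
Among the 5 still-open variables, blue fits only Kira (and all 5 values in {blue, brown, pink, white, yellow} must be used), so Kira = blue.
The 4 still-open variables draw from only 4 values {brown, pink, white, yellow}, so each is used; only Priya can be yellow, hence Priya = yellow.
Determined: Alice=orange, Priya=yellow, Kira=blue. The other people each still have more than one consistent value. That makes 3.

3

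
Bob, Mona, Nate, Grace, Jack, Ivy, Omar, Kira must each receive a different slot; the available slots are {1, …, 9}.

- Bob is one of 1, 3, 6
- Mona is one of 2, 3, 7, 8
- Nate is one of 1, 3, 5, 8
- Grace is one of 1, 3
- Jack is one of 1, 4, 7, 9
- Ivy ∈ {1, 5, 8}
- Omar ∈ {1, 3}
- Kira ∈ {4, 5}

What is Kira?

Grace and Omar share exactly the 2 values {1, 3}; by pigeonhole those values go to them, so strike 1, 3 from Bob, Mona, Nate, Jack, Ivy.
Bob must be 6 (only option left).
Nate and Ivy between them cover only {5, 8} — a naked pair. Remove those values from Mona, Kira.
So Kira = 4.

4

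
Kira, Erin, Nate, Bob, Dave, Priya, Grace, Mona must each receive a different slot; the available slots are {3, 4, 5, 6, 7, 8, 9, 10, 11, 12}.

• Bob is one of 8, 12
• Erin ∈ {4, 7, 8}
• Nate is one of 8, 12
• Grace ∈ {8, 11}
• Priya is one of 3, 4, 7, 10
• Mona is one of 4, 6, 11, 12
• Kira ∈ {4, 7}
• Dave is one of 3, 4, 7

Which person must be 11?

The 8 variables together cover exactly {3, 4, 6, 7, 8, 10, 11, 12} — 8 values for 8 variables — and 6 appears only in Mona's list, so Mona = 6.
Among the 7 still-open variables, 10 fits only Priya (and all 7 values in {3, 4, 7, 8, 10, 11, 12} must be used), so Priya = 10.
Among the 6 still-open variables, 3 fits only Dave (and all 6 values in {3, 4, 7, 8, 11, 12} must be used), so Dave = 3.
The 5 still-open variables together cover exactly {4, 7, 8, 11, 12} — 5 values for 5 variables — and 11 appears only in Grace's list, so Grace = 11.

Grace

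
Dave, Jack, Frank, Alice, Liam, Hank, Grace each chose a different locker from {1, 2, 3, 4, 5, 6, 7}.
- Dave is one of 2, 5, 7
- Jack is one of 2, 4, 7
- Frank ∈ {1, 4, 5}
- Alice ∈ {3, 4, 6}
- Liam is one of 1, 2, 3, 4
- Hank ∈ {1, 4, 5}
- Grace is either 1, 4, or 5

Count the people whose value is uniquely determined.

2

The 7 variables draw from only 7 values {1, 2, 3, 4, 5, 6, 7}, so each is used; only Alice can be 6, hence Alice = 6.
Among the 6 still-open variables, 3 fits only Liam (and all 6 values in {1, 2, 3, 4, 5, 7} must be used), so Liam = 3.
Frank, Hank, Grace between them cover only {1, 4, 5} — a naked triple. Remove those values from Dave, Jack.
Determined: Alice=6, Liam=3. The other people each still have more than one consistent value. That makes 2.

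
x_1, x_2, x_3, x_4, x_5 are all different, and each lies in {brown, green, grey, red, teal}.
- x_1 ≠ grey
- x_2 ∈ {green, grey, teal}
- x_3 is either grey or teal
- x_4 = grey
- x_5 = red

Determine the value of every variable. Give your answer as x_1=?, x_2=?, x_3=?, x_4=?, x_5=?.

x_1=brown, x_2=green, x_3=teal, x_4=grey, x_5=red

x_4's domain is down to {grey}, so x_4 = grey. Strike grey from x_2, x_3.
That leaves x_5 = red. So x_1 can't be red.
That leaves x_3 = teal. Eliminate teal elsewhere: x_1, x_2.
x_2 has just one choice, so x_2 = green. Remove green from x_1.
x_1's domain is down to {brown}, so x_1 = brown.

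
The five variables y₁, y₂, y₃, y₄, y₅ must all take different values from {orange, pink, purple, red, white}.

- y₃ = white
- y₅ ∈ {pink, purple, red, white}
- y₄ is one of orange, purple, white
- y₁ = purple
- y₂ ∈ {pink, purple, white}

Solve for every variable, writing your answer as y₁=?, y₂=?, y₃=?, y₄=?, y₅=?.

y₁ has just one choice, so y₁ = purple. So y₂, y₄, y₅ can't be purple.
y₃ must be white (only option left). Remove white from y₂, y₄, y₅.
y₄ must be orange (only option left).
y₂ must be pink (only option left). So y₅ can't be pink.
y₅ must be red (only option left).

y₁=purple, y₂=pink, y₃=white, y₄=orange, y₅=red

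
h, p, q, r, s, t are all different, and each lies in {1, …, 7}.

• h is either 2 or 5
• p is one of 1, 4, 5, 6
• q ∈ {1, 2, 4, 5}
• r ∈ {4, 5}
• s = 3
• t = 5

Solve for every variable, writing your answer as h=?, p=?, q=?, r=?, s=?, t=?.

s has just one choice, so s = 3.
t has just one choice, so t = 5. Strike 5 from h, p, q, r.
That leaves h = 2. Strike 2 from q.
r has just one choice, so r = 4. So p, q can't be 4.
That leaves q = 1. Strike 1 from p.
p must be 6 (only option left).

h=2, p=6, q=1, r=4, s=3, t=5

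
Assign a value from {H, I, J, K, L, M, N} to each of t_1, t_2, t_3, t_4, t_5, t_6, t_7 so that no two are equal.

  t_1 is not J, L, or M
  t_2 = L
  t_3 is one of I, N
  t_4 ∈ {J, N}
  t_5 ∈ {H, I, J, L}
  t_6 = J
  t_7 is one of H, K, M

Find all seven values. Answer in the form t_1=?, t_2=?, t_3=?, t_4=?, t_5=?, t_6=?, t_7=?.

t_2 must be L (only option left). Eliminate L elsewhere: t_5.
t_6's domain is down to {J}, so t_6 = J. Strike J from t_4, t_5.
That leaves t_4 = N. Eliminate N elsewhere: t_1, t_3.
That leaves t_3 = I. Eliminate I elsewhere: t_1, t_5.
t_5 must be H (only option left). Remove H from t_1, t_7.
t_1 must be K (only option left). Eliminate K elsewhere: t_7.
t_7 must be M (only option left).

t_1=K, t_2=L, t_3=I, t_4=N, t_5=H, t_6=J, t_7=M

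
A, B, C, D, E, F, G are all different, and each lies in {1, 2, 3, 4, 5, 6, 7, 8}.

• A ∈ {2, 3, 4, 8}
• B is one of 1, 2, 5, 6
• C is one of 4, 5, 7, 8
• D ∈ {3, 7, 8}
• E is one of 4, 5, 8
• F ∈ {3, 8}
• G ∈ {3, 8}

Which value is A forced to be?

F and G between them cover only {3, 8} — a naked pair. Remove those values from A, C, D, E.
That leaves D = 7. Remove 7 from C.
C and E share exactly the 2 values {4, 5}; by pigeonhole those values go to them, so strike 4, 5 from A, B.
So A = 2.

2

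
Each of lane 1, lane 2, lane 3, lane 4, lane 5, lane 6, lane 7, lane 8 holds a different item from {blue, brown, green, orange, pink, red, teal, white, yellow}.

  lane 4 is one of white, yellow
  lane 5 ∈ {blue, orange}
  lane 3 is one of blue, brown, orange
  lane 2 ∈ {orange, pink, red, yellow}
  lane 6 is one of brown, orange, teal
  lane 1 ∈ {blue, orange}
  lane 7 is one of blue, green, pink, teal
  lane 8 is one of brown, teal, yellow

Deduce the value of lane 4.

white

The 2 variables lane 1 and lane 5 are confined to {blue, orange}, which locks those values in; drop them from lane 2, lane 3, lane 6, lane 7.
That leaves lane 3 = brown. Remove brown from lane 6, lane 8.
That leaves lane 6 = teal. Strike teal from lane 7, lane 8.
lane 8 has just one choice, so lane 8 = yellow. Eliminate yellow elsewhere: lane 2, lane 4.
So lane 4 = white.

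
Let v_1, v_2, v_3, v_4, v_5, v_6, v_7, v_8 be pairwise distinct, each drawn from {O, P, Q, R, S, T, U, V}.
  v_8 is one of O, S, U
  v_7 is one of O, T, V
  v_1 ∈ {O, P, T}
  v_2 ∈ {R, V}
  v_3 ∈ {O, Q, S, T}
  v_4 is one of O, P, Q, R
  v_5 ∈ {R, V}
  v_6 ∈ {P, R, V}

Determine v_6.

P

The 8 variables together cover exactly {O, P, Q, R, S, T, U, V} — 8 values for 8 variables — and U appears only in v_8's list, so v_8 = U.
Among the 7 still-open variables, S fits only v_3 (and all 7 values in {O, P, Q, R, S, T, V} must be used), so v_3 = S.
The 6 still-open variables draw from only 6 values {O, P, Q, R, T, V}, so each is used; only v_4 can be Q, hence v_4 = Q.
v_2 and v_5 share exactly the 2 values {R, V}; by pigeonhole those values go to them, so strike R, V from v_6, v_7.
So v_6 = P.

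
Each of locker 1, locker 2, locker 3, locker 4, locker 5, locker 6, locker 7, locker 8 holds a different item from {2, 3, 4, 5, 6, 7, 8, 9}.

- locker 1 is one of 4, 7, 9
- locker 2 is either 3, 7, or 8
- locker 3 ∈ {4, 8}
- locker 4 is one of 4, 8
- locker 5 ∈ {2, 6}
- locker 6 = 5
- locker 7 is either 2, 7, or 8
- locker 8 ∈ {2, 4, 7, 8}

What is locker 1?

locker 6's domain is down to {5}, so locker 6 = 5.
The 7 still-open variables draw from only 7 values {2, 3, 4, 6, 7, 8, 9}, so each is used; only locker 2 can be 3, hence locker 2 = 3.
Among the 6 still-open variables, 6 fits only locker 5 (and all 6 values in {2, 4, 6, 7, 8, 9} must be used), so locker 5 = 6.
Among the 5 still-open variables, 9 fits only locker 1 (and all 5 values in {2, 4, 7, 8, 9} must be used), so locker 1 = 9.

9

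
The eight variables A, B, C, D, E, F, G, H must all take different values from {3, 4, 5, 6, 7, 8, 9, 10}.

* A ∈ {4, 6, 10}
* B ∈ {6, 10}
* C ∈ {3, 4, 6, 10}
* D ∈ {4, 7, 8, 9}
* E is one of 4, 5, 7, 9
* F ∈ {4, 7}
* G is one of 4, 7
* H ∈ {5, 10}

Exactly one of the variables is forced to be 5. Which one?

The 8 variables together cover exactly {3, 4, 5, 6, 7, 8, 9, 10} — 8 values for 8 variables — and 3 appears only in C's list, so C = 3.
Among the 7 still-open variables, 8 fits only D (and all 7 values in {4, 5, 6, 7, 8, 9, 10} must be used), so D = 8.
The 6 still-open variables together cover exactly {4, 5, 6, 7, 9, 10} — 6 values for 6 variables — and 9 appears only in E's list, so E = 9.
The 5 still-open variables draw from only 5 values {4, 5, 6, 7, 10}, so each is used; only H can be 5, hence H = 5.

H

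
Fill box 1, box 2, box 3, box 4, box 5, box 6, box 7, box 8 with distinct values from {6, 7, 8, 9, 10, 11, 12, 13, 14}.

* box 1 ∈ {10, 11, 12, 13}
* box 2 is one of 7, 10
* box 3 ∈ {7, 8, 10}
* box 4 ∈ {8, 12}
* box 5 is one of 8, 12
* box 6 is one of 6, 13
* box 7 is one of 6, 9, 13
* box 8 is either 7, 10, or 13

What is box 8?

Among the 8 variables, 9 fits only box 7 (and all 8 values in {6, 7, 8, 9, 10, 11, 12, 13} must be used), so box 7 = 9.
The 7 still-open variables together cover exactly {6, 7, 8, 10, 11, 12, 13} — 7 values for 7 variables — and 6 appears only in box 6's list, so box 6 = 6.
Among the 6 still-open variables, 11 fits only box 1 (and all 6 values in {7, 8, 10, 11, 12, 13} must be used), so box 1 = 11.
Among the 5 still-open variables, 13 fits only box 8 (and all 5 values in {7, 8, 10, 12, 13} must be used), so box 8 = 13.

13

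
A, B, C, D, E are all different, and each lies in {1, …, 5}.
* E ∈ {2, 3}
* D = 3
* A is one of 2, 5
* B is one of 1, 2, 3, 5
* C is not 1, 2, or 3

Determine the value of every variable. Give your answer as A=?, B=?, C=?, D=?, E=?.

D has just one choice, so D = 3. So B, E can't be 3.
E must be 2 (only option left). So A, B can't be 2.
A's domain is down to {5}, so A = 5. Remove 5 from B, C.
B has just one choice, so B = 1.
C must be 4 (only option left).

A=5, B=1, C=4, D=3, E=2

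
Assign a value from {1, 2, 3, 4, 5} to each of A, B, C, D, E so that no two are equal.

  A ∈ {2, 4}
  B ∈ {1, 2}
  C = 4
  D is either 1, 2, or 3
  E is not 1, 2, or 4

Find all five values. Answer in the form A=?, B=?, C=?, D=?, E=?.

A=2, B=1, C=4, D=3, E=5

C must be 4 (only option left). Remove 4 from A.
A must be 2 (only option left). Remove 2 from B, D.
B must be 1 (only option left). Remove 1 from D.
D must be 3 (only option left). Strike 3 from E.
That leaves E = 5.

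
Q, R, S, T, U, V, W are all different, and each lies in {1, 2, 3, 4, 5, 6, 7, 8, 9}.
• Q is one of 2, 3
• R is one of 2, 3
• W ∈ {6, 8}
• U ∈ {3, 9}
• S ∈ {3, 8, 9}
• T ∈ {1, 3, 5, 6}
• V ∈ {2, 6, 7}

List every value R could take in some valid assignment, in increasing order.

2, 3

The 2 variables Q and R are confined to {2, 3}, which locks those values in; drop them from S, T, U, V.
That leaves U = 9. Eliminate 9 elsewhere: S.
That leaves S = 8. Strike 8 from W.
That leaves W = 6. Remove 6 from T, V.
V has just one choice, so V = 7.
No further eliminations apply; R can still be any of 2, 3.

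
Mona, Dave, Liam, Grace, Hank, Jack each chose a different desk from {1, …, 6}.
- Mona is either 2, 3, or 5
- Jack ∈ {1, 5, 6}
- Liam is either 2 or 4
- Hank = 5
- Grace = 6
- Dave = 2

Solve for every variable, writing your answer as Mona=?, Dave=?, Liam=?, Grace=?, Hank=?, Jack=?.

Dave has just one choice, so Dave = 2. Eliminate 2 elsewhere: Mona, Liam.
Liam's domain is down to {4}, so Liam = 4.
Grace's domain is down to {6}, so Grace = 6. Strike 6 from Jack.
Hank's domain is down to {5}, so Hank = 5. Eliminate 5 elsewhere: Mona, Jack.
Jack's domain is down to {1}, so Jack = 1.
Mona has just one choice, so Mona = 3.

Mona=3, Dave=2, Liam=4, Grace=6, Hank=5, Jack=1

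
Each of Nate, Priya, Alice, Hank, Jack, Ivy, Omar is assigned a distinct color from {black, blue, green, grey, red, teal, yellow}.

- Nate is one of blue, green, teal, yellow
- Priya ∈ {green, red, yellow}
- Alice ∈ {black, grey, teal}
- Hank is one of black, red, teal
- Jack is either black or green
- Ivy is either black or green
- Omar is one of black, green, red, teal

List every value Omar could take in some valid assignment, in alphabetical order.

The 7 variables draw from only 7 values {black, blue, green, grey, red, teal, yellow}, so each is used; only Nate can be blue, hence Nate = blue.
The 6 still-open variables together cover exactly {black, green, grey, red, teal, yellow} — 6 values for 6 variables — and grey appears only in Alice's list, so Alice = grey.
Among the 5 still-open variables, yellow fits only Priya (and all 5 values in {black, green, red, teal, yellow} must be used), so Priya = yellow.
Jack and Ivy between them cover only {black, green} — a naked pair. Remove those values from Hank, Omar.
No further eliminations apply; Omar can still be any of red, teal.

red, teal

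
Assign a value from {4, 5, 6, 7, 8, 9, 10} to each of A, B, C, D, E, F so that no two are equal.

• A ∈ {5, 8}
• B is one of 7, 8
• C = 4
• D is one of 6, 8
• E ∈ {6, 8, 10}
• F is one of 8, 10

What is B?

7

C must be 4 (only option left).
Among the 5 still-open variables, 5 fits only A (and all 5 values in {5, 6, 7, 8, 10} must be used), so A = 5.
The 4 still-open variables draw from only 4 values {6, 7, 8, 10}, so each is used; only B can be 7, hence B = 7.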